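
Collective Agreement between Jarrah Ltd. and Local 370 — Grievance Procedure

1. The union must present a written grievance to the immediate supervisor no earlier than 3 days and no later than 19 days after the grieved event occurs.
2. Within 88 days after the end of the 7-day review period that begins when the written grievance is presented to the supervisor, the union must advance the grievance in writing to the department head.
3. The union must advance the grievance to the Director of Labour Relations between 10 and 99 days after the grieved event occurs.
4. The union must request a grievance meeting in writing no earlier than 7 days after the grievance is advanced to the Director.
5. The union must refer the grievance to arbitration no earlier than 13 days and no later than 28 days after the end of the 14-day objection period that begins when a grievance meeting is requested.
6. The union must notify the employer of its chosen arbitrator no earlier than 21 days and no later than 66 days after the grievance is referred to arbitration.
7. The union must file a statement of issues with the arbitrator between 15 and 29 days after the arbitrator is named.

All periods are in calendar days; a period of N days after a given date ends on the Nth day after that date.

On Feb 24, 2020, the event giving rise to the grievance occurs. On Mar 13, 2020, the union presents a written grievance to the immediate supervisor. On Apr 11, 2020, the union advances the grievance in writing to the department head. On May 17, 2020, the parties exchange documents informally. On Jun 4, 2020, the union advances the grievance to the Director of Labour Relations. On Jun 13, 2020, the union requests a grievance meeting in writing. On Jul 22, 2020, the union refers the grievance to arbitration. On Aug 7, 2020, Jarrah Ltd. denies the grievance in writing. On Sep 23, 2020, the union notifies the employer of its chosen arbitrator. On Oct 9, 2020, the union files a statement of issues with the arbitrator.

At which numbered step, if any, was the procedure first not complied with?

Step 3

Step 1 — 3 and 19 days from Feb 24, 2020 (when the grieved event occurs) are Feb 27, 2020 and Mar 14, 2020 respectively; Mar 13, 2020 falls inside that range.
Step 2 — counting 88 days from Mar 20, 2020 (end of the 7-day review period, which began when the written grievance is presented to the supervisor on Mar 13, 2020) gives a deadline of Jun 16, 2020; completed Apr 11, 2020, before the deadline.
Step 3 — 10 and 99 days from Feb 24, 2020 (when the grieved event occurs) are Mar 5, 2020 and Jun 2, 2020 respectively; done Jun 4, 2020 — 2 days after the window closed.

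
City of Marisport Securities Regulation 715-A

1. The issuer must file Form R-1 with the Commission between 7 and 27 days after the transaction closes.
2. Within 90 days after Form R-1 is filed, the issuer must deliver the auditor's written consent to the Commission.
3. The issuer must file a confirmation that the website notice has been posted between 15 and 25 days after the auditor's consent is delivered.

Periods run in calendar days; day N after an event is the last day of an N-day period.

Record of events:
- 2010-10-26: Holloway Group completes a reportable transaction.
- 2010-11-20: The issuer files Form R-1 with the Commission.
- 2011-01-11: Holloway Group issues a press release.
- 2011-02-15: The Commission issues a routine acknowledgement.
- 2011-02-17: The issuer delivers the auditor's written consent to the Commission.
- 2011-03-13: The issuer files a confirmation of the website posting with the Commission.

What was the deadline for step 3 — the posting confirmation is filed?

2011-03-14

Step 3 runs from 2011-02-17, when the auditor's consent is delivered. The window is 15–25 days after 2011-02-17; it closes on 2011-03-14.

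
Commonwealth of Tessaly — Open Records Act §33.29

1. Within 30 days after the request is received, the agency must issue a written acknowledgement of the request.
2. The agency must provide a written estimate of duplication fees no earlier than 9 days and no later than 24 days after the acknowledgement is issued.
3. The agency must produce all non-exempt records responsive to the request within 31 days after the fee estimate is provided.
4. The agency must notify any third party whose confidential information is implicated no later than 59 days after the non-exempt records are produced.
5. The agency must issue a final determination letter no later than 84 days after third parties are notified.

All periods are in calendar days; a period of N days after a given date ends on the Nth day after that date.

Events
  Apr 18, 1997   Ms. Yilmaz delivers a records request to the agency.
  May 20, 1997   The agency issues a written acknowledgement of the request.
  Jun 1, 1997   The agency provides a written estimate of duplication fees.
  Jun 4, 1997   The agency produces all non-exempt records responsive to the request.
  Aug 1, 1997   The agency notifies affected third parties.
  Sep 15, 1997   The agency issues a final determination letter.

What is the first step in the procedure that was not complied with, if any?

(1) due by Apr 18, 1997 + 30 days = May 18, 1997; May 20, 1997 misses that deadline by 2 days.

Step 1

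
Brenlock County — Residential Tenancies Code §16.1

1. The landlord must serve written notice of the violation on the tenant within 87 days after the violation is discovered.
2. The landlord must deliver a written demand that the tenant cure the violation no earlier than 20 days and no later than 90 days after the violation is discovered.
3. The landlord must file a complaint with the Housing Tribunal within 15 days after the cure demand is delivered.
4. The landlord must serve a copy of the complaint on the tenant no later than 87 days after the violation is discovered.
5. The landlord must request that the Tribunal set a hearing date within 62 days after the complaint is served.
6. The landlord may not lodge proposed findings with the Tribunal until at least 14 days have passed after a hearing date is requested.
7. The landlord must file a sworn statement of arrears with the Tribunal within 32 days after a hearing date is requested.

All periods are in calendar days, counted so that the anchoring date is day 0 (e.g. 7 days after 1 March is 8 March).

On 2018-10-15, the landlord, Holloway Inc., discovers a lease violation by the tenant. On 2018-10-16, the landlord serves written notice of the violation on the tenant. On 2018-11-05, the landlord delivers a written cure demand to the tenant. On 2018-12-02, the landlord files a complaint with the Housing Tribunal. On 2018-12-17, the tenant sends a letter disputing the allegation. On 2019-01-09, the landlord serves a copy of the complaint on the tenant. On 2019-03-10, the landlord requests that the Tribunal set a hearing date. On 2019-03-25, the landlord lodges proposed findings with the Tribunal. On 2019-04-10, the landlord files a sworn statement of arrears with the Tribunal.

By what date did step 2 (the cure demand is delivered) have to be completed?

2019-01-13

Step 2 runs from 2018-10-15, when the violation is discovered. The window is 20–90 days after 2018-10-15; it closes on 2019-01-13.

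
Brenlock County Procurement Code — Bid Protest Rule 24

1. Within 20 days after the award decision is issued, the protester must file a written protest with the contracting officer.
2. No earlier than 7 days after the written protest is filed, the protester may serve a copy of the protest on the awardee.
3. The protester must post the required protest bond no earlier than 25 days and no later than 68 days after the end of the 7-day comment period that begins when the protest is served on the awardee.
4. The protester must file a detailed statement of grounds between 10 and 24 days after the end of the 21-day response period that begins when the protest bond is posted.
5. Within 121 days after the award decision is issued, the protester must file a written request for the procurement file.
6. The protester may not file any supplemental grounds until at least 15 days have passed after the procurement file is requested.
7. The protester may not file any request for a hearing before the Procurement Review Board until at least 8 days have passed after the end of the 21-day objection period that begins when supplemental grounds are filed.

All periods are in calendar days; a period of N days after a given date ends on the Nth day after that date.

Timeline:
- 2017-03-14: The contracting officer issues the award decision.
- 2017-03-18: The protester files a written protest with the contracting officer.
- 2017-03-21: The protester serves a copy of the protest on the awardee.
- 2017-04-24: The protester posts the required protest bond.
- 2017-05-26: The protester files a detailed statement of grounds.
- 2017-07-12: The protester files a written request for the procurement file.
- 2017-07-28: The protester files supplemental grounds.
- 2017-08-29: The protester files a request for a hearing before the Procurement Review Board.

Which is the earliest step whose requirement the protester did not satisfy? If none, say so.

Step 2

Step 1: 20 days after 2017-03-14 (when the award decision is issued) is 2017-04-03; completed 2017-03-18, before the deadline.
Step 2: the earliest permitted date is 7 days after 2017-03-18 (when the written protest is filed), i.e. 2017-03-25; done 2017-03-21 — 4 days too early.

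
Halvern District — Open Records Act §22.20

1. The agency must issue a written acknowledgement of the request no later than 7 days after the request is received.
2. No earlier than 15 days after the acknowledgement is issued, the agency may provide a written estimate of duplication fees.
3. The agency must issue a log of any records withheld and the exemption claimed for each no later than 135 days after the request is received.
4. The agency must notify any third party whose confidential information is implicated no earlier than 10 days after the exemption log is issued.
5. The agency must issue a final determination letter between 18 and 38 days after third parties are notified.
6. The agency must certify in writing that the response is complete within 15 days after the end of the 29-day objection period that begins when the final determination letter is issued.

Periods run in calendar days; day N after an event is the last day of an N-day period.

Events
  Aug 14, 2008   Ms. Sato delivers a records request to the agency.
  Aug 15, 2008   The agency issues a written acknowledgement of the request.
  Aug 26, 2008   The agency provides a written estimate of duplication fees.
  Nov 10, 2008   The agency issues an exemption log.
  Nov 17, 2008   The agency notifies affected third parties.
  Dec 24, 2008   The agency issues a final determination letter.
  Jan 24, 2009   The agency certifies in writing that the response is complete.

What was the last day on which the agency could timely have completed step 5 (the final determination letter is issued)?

Dec 25, 2008

Step 5 runs from Nov 17, 2008, when third parties are notified. The window is 18–38 days after Nov 17, 2008; it closes on Dec 25, 2008.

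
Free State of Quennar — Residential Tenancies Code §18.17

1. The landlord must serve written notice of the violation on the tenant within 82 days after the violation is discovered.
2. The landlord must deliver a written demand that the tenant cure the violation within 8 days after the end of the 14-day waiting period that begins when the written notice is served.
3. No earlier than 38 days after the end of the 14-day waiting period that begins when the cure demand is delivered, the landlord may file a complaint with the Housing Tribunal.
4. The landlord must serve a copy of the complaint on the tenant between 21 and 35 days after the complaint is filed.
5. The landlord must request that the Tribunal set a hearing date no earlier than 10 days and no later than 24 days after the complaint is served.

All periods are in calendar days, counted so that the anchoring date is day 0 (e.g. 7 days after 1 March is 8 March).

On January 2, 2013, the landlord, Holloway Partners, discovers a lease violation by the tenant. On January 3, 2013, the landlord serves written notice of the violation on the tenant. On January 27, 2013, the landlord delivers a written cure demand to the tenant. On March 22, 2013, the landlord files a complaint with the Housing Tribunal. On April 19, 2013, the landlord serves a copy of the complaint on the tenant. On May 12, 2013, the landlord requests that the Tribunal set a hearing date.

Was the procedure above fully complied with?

No

Step 1: 82 days after January 2, 2013 (when the violation is discovered) is March 25, 2013; done January 3, 2013 — timely.
Step 2: 8 days after January 17, 2013 (end of the 14-day waiting period, which began when the written notice is served on January 3, 2013) is January 25, 2013; not done until January 27, 2013, 2 days after the deadline.
Later steps need not be reached.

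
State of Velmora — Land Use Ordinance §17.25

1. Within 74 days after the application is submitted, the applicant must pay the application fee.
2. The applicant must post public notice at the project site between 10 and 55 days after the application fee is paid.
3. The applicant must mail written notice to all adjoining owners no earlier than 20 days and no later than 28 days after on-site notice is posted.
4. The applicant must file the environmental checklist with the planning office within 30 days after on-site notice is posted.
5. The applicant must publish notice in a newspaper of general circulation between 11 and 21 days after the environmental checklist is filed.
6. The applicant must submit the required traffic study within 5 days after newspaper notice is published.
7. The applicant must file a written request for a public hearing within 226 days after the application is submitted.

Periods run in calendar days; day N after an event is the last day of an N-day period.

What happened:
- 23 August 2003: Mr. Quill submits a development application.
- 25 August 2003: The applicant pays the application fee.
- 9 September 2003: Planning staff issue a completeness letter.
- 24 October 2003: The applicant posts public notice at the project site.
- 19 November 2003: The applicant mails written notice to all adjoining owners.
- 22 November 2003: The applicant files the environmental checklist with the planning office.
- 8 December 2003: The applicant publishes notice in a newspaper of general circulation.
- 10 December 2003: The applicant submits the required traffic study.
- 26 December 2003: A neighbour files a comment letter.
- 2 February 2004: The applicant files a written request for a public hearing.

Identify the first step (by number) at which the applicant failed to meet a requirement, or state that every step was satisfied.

Step 2

Step 1: 74 days after 23 August 2003 (when the application is submitted) is 5 November 2003; done 25 August 2003 — timely.
Step 2: the window is 10–55 days after 25 August 2003 (when the application fee is paid), so 4 September 2003 through 19 October 2003; done 24 October 2003 — 5 days after the window closed.
That is the first point of non-compliance.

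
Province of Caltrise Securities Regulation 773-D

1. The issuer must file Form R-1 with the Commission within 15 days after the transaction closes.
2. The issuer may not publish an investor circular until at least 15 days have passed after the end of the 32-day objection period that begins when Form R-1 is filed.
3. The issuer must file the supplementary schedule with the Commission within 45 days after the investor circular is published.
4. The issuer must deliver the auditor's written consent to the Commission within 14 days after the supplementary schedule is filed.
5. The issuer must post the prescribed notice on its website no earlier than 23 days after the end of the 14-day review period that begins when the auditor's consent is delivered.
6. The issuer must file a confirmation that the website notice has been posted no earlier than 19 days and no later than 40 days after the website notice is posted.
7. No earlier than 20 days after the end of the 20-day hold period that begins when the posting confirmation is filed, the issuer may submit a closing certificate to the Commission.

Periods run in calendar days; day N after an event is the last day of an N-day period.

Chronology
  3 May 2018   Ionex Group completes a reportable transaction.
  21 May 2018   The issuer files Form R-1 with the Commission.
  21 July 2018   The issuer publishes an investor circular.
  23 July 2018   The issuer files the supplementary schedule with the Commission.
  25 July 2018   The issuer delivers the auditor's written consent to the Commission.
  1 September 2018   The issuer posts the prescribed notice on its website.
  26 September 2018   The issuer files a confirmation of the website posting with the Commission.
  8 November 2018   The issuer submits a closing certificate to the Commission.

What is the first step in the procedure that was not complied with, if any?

Step 1

Step 1 — counting 15 days from 3 May 2018 (when the transaction closes) gives a deadline of 18 May 2018; done 21 May 2018 — 3 days late.
The analysis stops there.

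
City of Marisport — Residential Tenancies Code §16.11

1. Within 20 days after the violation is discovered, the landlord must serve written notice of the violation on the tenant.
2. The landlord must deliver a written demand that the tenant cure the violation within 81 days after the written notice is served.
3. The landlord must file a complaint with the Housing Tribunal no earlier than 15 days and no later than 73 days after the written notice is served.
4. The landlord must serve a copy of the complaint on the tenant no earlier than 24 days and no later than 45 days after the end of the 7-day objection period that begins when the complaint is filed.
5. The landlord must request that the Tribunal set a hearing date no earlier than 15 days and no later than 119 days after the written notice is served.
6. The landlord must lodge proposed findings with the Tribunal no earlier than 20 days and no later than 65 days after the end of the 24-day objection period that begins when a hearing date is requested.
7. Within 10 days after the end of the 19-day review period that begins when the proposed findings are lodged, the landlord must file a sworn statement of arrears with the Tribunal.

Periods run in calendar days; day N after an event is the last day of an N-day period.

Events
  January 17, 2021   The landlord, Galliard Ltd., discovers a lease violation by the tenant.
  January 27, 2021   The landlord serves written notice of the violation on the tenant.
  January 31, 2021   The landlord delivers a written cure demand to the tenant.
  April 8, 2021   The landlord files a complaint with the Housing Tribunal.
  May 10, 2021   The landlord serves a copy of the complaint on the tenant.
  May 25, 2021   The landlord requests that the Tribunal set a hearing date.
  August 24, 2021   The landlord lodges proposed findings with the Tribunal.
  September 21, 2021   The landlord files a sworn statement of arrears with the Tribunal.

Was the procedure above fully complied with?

Step 1 — counting 20 days from January 17, 2021 (when the violation is discovered) gives a deadline of February 6, 2021; January 27, 2021 is within that limit.
Step 2 — counting 81 days from January 27, 2021 (when the written notice is served) gives a deadline of April 18, 2021; January 31, 2021 is within that limit.
Step 3 — 15 and 73 days from January 27, 2021 (when the written notice is served) are February 11, 2021 and April 10, 2021 respectively; done April 8, 2021 — within the window.
Step 4 — 24 and 45 days from April 15, 2021 (end of the 7-day objection period, which began when the complaint is filed on April 8, 2021) are May 9, 2021 and May 30, 2021 respectively; done May 10, 2021, which is between those dates.
Step 5 — 15 and 119 days from January 27, 2021 (when the written notice is served) are February 11, 2021 and May 26, 2021 respectively; done May 25, 2021, which is between those dates.
Step 6 — 20 and 65 days from June 18, 2021 (end of the 24-day objection period, which began when a hearing date is requested on May 25, 2021) are July 8, 2021 and August 22, 2021 respectively; done August 24, 2021 — 2 days after the window closed.
The procedure was therefore not followed at step 6.

No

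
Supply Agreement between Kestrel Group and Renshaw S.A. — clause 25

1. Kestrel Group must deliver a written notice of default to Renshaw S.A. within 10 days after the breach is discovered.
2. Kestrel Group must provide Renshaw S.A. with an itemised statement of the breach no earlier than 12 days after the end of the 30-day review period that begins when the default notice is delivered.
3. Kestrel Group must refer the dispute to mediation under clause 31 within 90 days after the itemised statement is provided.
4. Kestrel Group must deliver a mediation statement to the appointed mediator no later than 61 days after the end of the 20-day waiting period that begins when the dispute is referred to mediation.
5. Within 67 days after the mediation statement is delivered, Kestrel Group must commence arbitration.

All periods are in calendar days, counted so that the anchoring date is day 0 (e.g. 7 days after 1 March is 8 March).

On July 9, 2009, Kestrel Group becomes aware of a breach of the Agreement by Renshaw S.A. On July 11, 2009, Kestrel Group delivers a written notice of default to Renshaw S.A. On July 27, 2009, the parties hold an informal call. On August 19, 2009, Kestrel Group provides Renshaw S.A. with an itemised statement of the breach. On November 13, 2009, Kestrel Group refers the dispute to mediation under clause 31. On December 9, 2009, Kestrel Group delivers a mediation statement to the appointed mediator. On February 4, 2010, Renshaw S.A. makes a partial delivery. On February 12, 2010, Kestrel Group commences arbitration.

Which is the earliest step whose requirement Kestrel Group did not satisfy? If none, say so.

Step 2

Step 1: 10 days after July 9, 2009 (when the breach is discovered) is July 19, 2009; July 11, 2009 is within that limit.
Step 2: the earliest permitted date is 12 days after August 10, 2009 (end of the 30-day review period, which began when the default notice is delivered on July 11, 2009), i.e. August 22, 2009; August 19, 2009 is 3 days before the earliest permitted date.
Later steps need not be reached.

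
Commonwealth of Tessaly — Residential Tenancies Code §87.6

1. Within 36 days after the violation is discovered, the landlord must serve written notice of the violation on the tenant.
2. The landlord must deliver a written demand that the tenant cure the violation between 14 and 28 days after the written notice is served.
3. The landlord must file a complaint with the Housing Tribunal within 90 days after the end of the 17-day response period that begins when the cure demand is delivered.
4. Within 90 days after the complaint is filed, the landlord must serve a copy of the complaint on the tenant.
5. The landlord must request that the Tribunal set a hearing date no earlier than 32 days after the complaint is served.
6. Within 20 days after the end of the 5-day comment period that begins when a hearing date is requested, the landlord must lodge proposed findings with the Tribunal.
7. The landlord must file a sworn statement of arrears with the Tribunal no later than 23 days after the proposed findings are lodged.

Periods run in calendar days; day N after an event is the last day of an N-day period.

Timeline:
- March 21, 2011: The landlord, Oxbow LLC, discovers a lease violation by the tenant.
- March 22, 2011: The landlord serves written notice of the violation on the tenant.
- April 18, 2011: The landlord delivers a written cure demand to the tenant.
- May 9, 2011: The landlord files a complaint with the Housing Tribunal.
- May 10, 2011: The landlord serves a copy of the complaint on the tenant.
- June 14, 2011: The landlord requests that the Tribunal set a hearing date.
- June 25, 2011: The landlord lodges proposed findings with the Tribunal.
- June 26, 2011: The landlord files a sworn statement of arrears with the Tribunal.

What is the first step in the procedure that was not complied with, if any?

(1) due by March 21, 2011 + 36 days = April 26, 2011; done March 22, 2011 — timely.
(2) the permitted window runs from March 22, 2011 + 14 = April 5, 2011 to March 22, 2011 + 28 = April 19, 2011; done April 18, 2011 — within the window.
(3) due by May 5, 2011 + 90 days = August 3, 2011; completed May 9, 2011, before the deadline.
(4) due by May 9, 2011 + 90 days = August 7, 2011; done May 10, 2011 — timely.
(5) permitted from May 10, 2011 + 32 days = June 11, 2011 onward; done June 14, 2011 — permitted.
(6) due by June 19, 2011 + 20 days = July 9, 2011; completed June 25, 2011, before the deadline.
(7) due by June 25, 2011 + 23 days = July 18, 2011; June 26, 2011 is within that limit.

None — every step was satisfied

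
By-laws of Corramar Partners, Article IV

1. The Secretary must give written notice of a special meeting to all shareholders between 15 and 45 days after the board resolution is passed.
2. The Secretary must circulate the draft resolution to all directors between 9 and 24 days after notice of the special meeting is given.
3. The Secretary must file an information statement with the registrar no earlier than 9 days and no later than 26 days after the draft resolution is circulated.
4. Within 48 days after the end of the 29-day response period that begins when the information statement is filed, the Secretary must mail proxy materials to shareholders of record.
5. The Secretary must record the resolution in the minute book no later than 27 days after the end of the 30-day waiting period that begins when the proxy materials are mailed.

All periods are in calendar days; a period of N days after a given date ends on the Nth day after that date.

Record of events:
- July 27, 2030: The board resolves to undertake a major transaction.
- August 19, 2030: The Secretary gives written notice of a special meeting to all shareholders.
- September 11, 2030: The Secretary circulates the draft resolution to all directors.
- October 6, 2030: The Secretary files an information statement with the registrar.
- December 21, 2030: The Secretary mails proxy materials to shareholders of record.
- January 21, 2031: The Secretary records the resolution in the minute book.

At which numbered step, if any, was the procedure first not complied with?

None — every step was satisfied

Step 1: the window is 15–45 days after July 27, 2030 (when the board resolution is passed), so August 11, 2030 through September 10, 2030; done August 19, 2030, which is between those dates.
Step 2: the window is 9–24 days after August 19, 2030 (when notice of the special meeting is given), so August 28, 2030 through September 12, 2030; done September 11, 2030 — within the window.
Step 3: the window is 9–26 days after September 11, 2030 (when the draft resolution is circulated), so September 20, 2030 through October 7, 2030; done October 6, 2030, which is between those dates.
Step 4: 48 days after November 4, 2030 (end of the 29-day response period, which began when the information statement is filed on October 6, 2030) is December 22, 2030; completed December 21, 2030, before the deadline.
Step 5: 27 days after January 20, 2031 (end of the 30-day waiting period, which began when the proxy materials are mailed on December 21, 2030) is February 16, 2031; done January 21, 2031 — timely.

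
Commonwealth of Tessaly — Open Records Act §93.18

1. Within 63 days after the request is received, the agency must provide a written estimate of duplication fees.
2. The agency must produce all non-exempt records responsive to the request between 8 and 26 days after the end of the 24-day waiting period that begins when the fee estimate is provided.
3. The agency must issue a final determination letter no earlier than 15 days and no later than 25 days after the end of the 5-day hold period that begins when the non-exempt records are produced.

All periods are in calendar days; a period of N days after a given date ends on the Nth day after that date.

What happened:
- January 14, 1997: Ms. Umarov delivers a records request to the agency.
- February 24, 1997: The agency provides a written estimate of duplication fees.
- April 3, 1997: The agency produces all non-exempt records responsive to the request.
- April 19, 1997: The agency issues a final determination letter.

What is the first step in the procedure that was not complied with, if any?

Step 1: 63 days after January 14, 1997 (when the request is received) is March 18, 1997; done February 24, 1997 — timely.
Step 2: the window is 8–26 days after March 20, 1997 (end of the 24-day waiting period, which began when the fee estimate is provided on February 24, 1997), so March 28, 1997 through April 15, 1997; April 3, 1997 falls inside that range.
Step 3: the window is 15–25 days after April 8, 1997 (end of the 5-day hold period, which began when the non-exempt records are produced on April 3, 1997), so April 23, 1997 through May 3, 1997; April 19, 1997 is 4 days too early.

Step 3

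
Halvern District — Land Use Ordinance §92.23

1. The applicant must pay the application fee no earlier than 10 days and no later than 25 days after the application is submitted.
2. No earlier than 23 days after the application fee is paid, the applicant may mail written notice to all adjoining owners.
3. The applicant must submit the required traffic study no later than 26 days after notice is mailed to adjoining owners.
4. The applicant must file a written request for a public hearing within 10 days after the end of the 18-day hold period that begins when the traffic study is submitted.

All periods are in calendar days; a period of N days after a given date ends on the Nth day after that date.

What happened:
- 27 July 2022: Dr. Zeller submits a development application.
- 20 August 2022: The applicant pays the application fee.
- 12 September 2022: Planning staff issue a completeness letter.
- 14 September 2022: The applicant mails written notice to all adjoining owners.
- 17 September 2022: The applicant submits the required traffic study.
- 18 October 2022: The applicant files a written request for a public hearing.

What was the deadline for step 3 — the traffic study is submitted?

10 October 2022

Step 3 runs from 14 September 2022, when notice is mailed to adjoining owners. 26 days after 14 September 2022 is 10 October 2022.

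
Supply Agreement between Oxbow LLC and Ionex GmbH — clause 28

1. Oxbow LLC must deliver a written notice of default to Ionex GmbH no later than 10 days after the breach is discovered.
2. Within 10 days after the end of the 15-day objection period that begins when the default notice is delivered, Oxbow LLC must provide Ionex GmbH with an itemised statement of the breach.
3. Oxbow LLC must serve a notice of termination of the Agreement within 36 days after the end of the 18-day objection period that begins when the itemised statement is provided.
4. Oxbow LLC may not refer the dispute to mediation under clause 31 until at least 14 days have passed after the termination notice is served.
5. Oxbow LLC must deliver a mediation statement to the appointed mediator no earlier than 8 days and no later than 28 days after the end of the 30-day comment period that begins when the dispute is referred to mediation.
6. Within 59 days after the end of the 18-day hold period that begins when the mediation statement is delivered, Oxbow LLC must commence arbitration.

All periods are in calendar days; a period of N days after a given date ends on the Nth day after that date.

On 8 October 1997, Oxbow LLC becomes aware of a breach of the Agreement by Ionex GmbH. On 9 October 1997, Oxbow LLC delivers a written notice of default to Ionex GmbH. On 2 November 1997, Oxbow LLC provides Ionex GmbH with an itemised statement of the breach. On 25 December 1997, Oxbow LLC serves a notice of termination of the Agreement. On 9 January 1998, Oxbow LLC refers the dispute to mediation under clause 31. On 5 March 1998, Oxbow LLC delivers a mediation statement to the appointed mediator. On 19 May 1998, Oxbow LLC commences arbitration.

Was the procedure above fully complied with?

Step 1 — counting 10 days from 8 October 1997 (when the breach is discovered) gives a deadline of 18 October 1997; 9 October 1997 is within that limit.
Step 2 — counting 10 days from 24 October 1997 (end of the 15-day objection period, which began when the default notice is delivered on 9 October 1997) gives a deadline of 3 November 1997; done 2 November 1997 — timely.
Step 3 — counting 36 days from 20 November 1997 (end of the 18-day objection period, which began when the itemised statement is provided on 2 November 1997) gives a deadline of 26 December 1997; completed 25 December 1997, before the deadline.
Step 4 — must wait 14 days from 25 December 1997 (when the termination notice is served), so not before 8 January 1998; done 9 January 1998 — permitted.
Step 5 — 8 and 28 days from 8 February 1998 (end of the 30-day comment period, which began when the dispute is referred to mediation on 9 January 1998) are 16 February 1998 and 8 March 1998 respectively; done 5 March 1998 — within the window.
Step 6 — counting 59 days from 23 March 1998 (end of the 18-day hold period, which began when the mediation statement is delivered on 5 March 1998) gives a deadline of 21 May 1998; completed 19 May 1998, before the deadline.

Yes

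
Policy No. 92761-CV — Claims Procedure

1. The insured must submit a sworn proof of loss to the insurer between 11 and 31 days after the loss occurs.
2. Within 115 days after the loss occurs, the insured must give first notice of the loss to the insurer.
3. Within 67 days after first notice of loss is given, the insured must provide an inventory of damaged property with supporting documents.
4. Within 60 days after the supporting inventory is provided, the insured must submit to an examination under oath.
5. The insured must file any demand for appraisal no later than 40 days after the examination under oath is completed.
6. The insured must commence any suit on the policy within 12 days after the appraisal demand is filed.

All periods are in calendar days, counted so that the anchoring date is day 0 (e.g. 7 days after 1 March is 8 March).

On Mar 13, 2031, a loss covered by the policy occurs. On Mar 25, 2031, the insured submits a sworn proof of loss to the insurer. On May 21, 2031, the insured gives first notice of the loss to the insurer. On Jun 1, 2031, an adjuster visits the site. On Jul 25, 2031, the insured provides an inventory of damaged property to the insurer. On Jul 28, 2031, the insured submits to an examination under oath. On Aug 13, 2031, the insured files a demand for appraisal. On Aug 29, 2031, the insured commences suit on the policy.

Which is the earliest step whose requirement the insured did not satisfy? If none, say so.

(1) the permitted window runs from Mar 13, 2031 + 11 = Mar 24, 2031 to Mar 13, 2031 + 31 = Apr 13, 2031; Mar 25, 2031 falls inside that range.
(2) due by Mar 13, 2031 + 115 days = Jul 6, 2031; May 21, 2031 is within that limit.
(3) due by May 21, 2031 + 67 days = Jul 27, 2031; completed Jul 25, 2031, before the deadline.
(4) due by Jul 25, 2031 + 60 days = Sep 23, 2031; done Jul 28, 2031 — timely.
(5) due by Jul 28, 2031 + 40 days = Sep 6, 2031; completed Aug 13, 2031, before the deadline.
(6) due by Aug 13, 2031 + 12 days = Aug 25, 2031; Aug 29, 2031 misses that deadline by 4 days.
Later steps need not be reached.

Step 6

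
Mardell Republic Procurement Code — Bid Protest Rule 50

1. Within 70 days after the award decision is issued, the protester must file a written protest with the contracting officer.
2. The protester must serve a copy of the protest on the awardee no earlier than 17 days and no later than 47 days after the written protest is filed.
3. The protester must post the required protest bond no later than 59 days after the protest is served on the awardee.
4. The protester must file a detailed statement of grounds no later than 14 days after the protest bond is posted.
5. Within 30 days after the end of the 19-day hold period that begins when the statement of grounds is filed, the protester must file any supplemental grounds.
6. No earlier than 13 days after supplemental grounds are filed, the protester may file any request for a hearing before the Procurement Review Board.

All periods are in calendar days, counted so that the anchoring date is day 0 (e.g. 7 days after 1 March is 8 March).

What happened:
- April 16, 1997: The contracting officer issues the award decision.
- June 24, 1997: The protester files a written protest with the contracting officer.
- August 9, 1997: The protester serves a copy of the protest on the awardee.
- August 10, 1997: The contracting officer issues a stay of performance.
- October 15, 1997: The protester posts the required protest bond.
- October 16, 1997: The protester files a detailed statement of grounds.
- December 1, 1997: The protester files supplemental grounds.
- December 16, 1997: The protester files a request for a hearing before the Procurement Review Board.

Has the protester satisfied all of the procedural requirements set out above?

No

(1) due by April 16, 1997 + 70 days = June 25, 1997; June 24, 1997 is within that limit.
(2) the permitted window runs from June 24, 1997 + 17 = July 11, 1997 to June 24, 1997 + 47 = August 10, 1997; done August 9, 1997 — within the window.
(3) due by August 9, 1997 + 59 days = October 7, 1997; not done until October 15, 1997, 8 days after the deadline.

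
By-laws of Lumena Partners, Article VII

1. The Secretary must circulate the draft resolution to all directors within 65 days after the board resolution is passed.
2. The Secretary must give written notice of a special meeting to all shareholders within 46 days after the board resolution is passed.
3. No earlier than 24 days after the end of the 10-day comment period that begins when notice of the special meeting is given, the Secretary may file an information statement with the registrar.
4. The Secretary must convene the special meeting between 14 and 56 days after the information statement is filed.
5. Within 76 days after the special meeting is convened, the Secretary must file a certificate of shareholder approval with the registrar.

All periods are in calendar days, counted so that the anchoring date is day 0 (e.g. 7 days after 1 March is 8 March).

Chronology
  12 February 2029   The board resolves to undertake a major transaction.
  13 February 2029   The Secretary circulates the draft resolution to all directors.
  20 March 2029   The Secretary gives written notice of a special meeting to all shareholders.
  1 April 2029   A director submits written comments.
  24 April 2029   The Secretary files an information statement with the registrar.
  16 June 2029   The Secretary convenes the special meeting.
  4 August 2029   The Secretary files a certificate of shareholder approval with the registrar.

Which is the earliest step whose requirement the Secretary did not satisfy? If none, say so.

None — every step was satisfied

(1) due by 12 February 2029 + 65 days = 18 April 2029; completed 13 February 2029, before the deadline.
(2) due by 12 February 2029 + 46 days = 30 March 2029; done 20 March 2029 — timely.
(3) permitted from 30 March 2029 + 24 days = 23 April 2029 onward; done 24 April 2029 — permitted.
(4) the permitted window runs from 24 April 2029 + 14 = 8 May 2029 to 24 April 2029 + 56 = 19 June 2029; 16 June 2029 falls inside that range.
(5) due by 16 June 2029 + 76 days = 31 August 2029; 4 August 2029 is within that limit.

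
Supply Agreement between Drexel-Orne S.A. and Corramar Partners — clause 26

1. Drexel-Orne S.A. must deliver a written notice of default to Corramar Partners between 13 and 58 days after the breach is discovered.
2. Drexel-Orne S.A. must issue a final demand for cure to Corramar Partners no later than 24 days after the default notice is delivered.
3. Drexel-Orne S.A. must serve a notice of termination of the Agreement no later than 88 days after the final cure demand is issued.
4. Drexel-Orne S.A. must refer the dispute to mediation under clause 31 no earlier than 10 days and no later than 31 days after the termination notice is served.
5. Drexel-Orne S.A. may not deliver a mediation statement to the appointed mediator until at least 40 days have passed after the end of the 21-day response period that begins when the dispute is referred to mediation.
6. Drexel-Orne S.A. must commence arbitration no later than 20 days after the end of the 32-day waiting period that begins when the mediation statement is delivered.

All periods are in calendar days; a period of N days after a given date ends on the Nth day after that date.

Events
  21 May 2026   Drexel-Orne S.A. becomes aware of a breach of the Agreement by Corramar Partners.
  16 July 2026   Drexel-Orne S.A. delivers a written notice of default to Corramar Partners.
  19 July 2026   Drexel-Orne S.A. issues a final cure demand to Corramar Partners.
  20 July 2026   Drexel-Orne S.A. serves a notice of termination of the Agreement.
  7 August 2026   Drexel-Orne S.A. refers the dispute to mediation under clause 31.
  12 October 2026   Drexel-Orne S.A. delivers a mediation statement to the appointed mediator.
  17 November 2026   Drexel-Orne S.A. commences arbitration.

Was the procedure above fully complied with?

Yes

Step 1: the window is 13–58 days after 21 May 2026 (when the breach is discovered), so 3 June 2026 through 18 July 2026; 16 July 2026 falls inside that range.
Step 2: 24 days after 16 July 2026 (when the default notice is delivered) is 9 August 2026; completed 19 July 2026, before the deadline.
Step 3: 88 days after 19 July 2026 (when the final cure demand is issued) is 15 October 2026; done 20 July 2026 — timely.
Step 4: the window is 10–31 days after 20 July 2026 (when the termination notice is served), so 30 July 2026 through 20 August 2026; done 7 August 2026, which is between those dates.
Step 5: the earliest permitted date is 40 days after 28 August 2026 (end of the 21-day response period, which began when the dispute is referred to mediation on 7 August 2026), i.e. 7 October 2026; done 12 October 2026, after the minimum wait.
Step 6: 20 days after 13 November 2026 (end of the 32-day waiting period, which began when the mediation statement is delivered on 12 October 2026) is 3 December 2026; 17 November 2026 is within that limit.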